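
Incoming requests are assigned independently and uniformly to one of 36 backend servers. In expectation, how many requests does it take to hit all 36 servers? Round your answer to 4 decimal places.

After k distinct servers have appeared, the next request gives a new one with probability (36-k)/36, so the expected wait for the (k+1)-th is 36/(36-k).
E[T] = 36/36 + 36/35 + 36/34 + ... + 36/2 + 36/1 = 36·H_{36}.
H_{36} = 4.17456, so E[T] = 150.28413.

150.2841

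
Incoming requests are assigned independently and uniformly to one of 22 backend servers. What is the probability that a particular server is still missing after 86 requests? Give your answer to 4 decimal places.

0.0183

Each request misses the fixed server with probability (22-1)/22 = 21/22, independently.
P(still missing after 86) = (21/22)^86 = 0.01830.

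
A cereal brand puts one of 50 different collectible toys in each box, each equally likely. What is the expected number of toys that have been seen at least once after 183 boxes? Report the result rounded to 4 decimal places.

For each toy, P(seen in 183 boxes) = 1 - (49/50)^183 = 0.97520.
By linearity of expectation, E[distinct seen] = 50·(1 - (49/50)^183) = 48.76023.

48.7602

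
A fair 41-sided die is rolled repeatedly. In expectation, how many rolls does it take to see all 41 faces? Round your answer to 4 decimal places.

176.4203

Split into phases: going from k distinct to k+1 distinct takes on average 41/(41-k) rolls.
E[T] = 41/41 + 41/40 + 41/39 + ... + 41/2 + 41/1 = 41·H_{41}.
H_{41} = 4.30293, so E[T] = 176.42026.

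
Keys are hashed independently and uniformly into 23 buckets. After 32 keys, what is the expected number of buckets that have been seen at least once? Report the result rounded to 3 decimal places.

For each bucket, P(seen in 32 keys) = 1 - (22/23)^32 = 0.7589.
By linearity of expectation, E[distinct seen] = 23·(1 - (22/23)^32) = 17.4542.

17.454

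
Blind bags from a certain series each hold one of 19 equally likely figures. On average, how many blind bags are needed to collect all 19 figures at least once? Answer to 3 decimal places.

67.407

The wait to go from k to k+1 distinct figures is geometric with mean 19/(19-k).
E[T] = 19/19 + 19/18 + 19/17 + ... + 19/2 + 19/1 = 19·H_{19}.
H_{19} = 3.5477, so E[T] = 67.4071.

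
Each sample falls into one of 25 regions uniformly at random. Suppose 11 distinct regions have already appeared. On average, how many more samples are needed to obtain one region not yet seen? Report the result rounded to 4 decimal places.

The number of samples until the next new region is geometric with success probability 14/25, so its mean is 25/14.
E = 25/14 = 1.78571.

1.7857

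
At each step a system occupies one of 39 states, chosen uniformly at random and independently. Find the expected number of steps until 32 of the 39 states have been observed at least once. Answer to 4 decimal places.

64.7667

With k distinct states already seen, the next new one arrives after an expected 39/(39-k) steps.
Sum over k = 0,...,31: E = 39/39 + 39/38 + 39/37 + ... + 39/9 + 39/8 = 64.76675.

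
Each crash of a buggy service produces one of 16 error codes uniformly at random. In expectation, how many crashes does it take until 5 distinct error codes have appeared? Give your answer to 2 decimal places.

5.77

Going from k to k+1 distinct takes a geometric number of crashes with mean 16/(16-k).
Sum over k = 0,...,4: E = 16/16 + 16/15 + 16/14 + 16/13 + 16/12 = 5.774.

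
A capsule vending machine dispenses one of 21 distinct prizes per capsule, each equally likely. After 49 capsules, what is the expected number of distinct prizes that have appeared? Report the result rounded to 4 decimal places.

For each prize, P(seen in 49 capsules) = 1 - (20/21)^49 = 0.90844.
By linearity of expectation, E[distinct seen] = 21·(1 - (20/21)^49) = 19.07716.

19.0772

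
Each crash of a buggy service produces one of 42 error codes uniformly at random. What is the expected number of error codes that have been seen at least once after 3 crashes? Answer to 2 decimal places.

For each error code, P(seen in 3 crashes) = 1 - (41/42)^3 = 0.070.
By linearity of expectation, E[distinct seen] = 42·(1 - (41/42)^3) = 2.929.

2.93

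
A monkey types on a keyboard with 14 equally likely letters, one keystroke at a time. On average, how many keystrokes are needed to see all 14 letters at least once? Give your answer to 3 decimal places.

Split into phases: going from k distinct to k+1 distinct takes on average 14/(14-k) keystrokes.
E[T] = 14/14 + 14/13 + 14/12 + ... + 14/2 + 14/1 = 14·H_{14}.
H_{14} = 3.2516, so E[T] = 45.5219.

45.522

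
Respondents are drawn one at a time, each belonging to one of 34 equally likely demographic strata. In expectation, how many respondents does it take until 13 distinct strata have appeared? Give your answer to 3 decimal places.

Going from k to k+1 distinct takes a geometric number of respondents with mean 34/(34-k).
Sum over k = 0,...,12: E = 34/34 + 34/33 + 34/32 + ... + 34/23 + 34/22 = 16.0769.

16.077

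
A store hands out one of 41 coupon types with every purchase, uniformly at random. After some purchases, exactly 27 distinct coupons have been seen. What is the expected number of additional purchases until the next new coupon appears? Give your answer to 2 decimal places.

2.93

The number of purchases until the next new coupon is geometric with success probability 14/41, so its mean is 41/14.
E = 41/14 = 2.929.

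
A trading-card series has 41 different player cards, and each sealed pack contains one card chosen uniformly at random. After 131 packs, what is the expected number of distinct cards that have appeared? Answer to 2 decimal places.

For each card, P(seen in 131 packs) = 1 - (40/41)^131 = 0.961.
By linearity of expectation, E[distinct seen] = 41·(1 - (40/41)^131) = 39.386.

39.39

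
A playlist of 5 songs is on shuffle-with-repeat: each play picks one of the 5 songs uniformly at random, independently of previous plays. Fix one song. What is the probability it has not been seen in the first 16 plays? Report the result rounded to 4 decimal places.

Each play misses the fixed song with probability (5-1)/5 = 4/5, independently.
P(still missing after 16) = (4/5)^16 = 0.02815.

0.0281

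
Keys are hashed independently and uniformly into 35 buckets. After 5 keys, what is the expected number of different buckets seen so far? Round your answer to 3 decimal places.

For each bucket, P(seen in 5 keys) = 1 - (34/35)^5 = 0.1349.
By linearity of expectation, E[distinct seen] = 35·(1 - (34/35)^5) = 4.7223.

4.722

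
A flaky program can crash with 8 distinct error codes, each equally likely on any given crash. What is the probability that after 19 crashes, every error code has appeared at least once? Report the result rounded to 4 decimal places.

0.4783

By inclusion–exclusion over which error codes are missing,
P(all seen) = Σ_{j=0}^{8} (-1)^j C(8,j)((8-j)/8)^19
= 1.00000 - 0.63277 + 0.11839 - 0.00741 + 0.00013 - 0.00000 + 0.00000 - 0.00000 + 0.00000
= 0.47835.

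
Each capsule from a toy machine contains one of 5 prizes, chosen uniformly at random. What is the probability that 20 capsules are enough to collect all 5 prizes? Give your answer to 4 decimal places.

By inclusion–exclusion over which prizes are missing,
P(all seen) = Σ_{j=0}^{5} (-1)^j C(5,j)((5-j)/5)^20
= 1.00000 - 0.05765 + 0.00037 - 0.00000 + 0.00000 - 0.00000
= 0.94272.

0.9427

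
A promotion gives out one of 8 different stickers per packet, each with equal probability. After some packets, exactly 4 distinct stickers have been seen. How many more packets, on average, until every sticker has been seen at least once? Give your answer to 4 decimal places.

With k distinct stickers already seen, the next new one takes an expected 8/(8-k) packets.
Sum over k = 4,...,7: E = 8/4 + 8/3 + 8/2 + 8/1 = 16.66667.

16.6667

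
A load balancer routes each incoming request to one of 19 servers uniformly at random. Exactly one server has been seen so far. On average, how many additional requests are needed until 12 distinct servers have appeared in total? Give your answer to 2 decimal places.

17.14

The wait to go from k to k+1 distinct servers is geometric with mean 19/(19-k).
Sum over k = 1,...,11: E = 19/18 + 19/17 + 19/16 + ... + 19/9 + 19/8 = 17.143.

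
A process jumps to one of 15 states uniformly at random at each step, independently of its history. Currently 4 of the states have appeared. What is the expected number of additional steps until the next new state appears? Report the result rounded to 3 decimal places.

The number of steps until the next new state is geometric with success probability 11/15, so its mean is 15/11.
E = 15/11 = 1.3636.

1.364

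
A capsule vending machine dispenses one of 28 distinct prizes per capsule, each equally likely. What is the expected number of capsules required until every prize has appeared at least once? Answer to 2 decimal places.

109.96

Split into phases: going from k distinct to k+1 distinct takes on average 28/(28-k) capsules.
E[T] = 28/28 + 28/27 + 28/26 + ... + 28/2 + 28/1 = 28·H_{28}.
H_{28} = 3.927, so E[T] = 109.961.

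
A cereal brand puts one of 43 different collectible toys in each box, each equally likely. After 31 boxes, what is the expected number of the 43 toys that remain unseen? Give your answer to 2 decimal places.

20.73

For each toy, P(unseen after 31) = (42/43)^31 = 0.482.
By linearity of expectation, E[unseen] = 43·(42/43)^31 = 20.734.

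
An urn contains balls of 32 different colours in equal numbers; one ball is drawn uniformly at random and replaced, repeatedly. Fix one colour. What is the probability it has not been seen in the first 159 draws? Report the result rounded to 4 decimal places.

Each draw misses the fixed colour with probability (32-1)/32 = 31/32, independently.
P(still missing after 159) = (31/32)^159 = 0.00642.

0.0064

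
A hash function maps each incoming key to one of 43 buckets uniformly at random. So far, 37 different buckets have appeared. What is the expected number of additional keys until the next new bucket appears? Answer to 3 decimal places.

7.167

The number of keys until the next new bucket is geometric with success probability 6/43, so its mean is 43/6.
E = 43/6 = 7.1667.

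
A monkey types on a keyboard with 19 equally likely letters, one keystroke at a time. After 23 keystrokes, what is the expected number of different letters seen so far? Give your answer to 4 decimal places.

13.5212

For each letter, P(seen in 23 keystrokes) = 1 - (18/19)^23 = 0.71164.
By linearity of expectation, E[distinct seen] = 19·(1 - (18/19)^23) = 13.52116.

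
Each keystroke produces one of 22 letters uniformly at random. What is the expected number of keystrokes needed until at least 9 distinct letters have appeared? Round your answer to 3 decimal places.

With k distinct letters already seen, the next new one arrives after an expected 22/(22-k) keystrokes.
Sum over k = 0,...,8: E = 22/22 + 22/21 + 22/20 + ... + 22/15 + 22/14 = 11.2349.

11.235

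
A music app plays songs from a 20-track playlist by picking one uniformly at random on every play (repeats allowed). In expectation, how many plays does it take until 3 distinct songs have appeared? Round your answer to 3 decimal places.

3.164

With k distinct songs already seen, the next new one arrives after an expected 20/(20-k) plays.
Sum over k = 0,...,2: E = 20/20 + 20/19 + 20/18 = 3.1637.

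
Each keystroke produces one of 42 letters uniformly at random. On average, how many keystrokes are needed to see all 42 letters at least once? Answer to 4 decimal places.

The wait to go from k to k+1 distinct letters is geometric with mean 42/(42-k).
E[T] = 42/42 + 42/41 + 42/40 + ... + 42/2 + 42/1 = 42·H_{42}.
H_{42} = 4.32674, so E[T] = 181.72320.

181.7232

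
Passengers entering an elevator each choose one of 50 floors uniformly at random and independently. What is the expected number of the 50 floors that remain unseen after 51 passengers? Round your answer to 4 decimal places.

For each floor, P(unseen after 51) = (49/50)^51 = 0.35689.
By linearity of expectation, E[unseen] = 50·(49/50)^51 = 17.84431.

17.8443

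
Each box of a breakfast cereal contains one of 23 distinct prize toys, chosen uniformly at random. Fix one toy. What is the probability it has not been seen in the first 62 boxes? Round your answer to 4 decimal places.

On each box the fixed toy fails to appear with probability 22/23.
P(still missing after 62) = (22/23)^62 = 0.06354.

0.0635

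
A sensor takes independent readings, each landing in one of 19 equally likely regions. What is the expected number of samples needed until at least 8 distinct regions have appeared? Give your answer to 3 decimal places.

10.029

With k distinct regions already seen, the next new one arrives after an expected 19/(19-k) samples.
Sum over k = 0,...,7: E = 19/19 + 19/18 + 19/17 + ... + 19/13 + 19/12 = 10.0294.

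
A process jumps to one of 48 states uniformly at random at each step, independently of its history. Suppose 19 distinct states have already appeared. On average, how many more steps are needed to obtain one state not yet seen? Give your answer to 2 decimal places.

1.66

Each step yields a new state with probability (48-19)/48 = 29/48, so the wait is geometric with mean 48/29.
E = 48/29 = 1.655.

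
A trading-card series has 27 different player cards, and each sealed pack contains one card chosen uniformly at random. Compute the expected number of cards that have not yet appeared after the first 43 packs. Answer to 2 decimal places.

5.33

For each card, P(unseen after 43) = (26/27)^43 = 0.197.
By linearity of expectation, E[unseen] = 27·(26/27)^43 = 5.328.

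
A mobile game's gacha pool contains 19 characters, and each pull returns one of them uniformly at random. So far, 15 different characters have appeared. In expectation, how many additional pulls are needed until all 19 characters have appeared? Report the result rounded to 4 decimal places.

39.5833

The wait to go from k to k+1 distinct characters is geometric with mean 19/(19-k).
Sum over k = 15,...,18: E = 19/4 + 19/3 + 19/2 + 19/1 = 39.58333.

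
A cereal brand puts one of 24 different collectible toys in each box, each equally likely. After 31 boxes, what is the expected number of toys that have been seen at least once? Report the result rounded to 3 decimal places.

For each toy, P(seen in 31 boxes) = 1 - (23/24)^31 = 0.7327.
By linearity of expectation, E[distinct seen] = 24·(1 - (23/24)^31) = 17.5846.

17.585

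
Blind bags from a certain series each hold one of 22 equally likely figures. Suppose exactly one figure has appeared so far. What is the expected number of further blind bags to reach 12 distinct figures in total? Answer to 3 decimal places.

15.761

With k distinct figures already seen, the next new one takes an expected 22/(22-k) blind bags.
Sum over k = 1,...,11: E = 22/21 + 22/20 + 22/19 + ... + 22/12 + 22/11 = 15.7606.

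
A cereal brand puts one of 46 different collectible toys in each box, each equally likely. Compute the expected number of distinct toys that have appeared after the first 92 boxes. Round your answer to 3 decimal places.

39.910

For each toy, P(seen in 92 boxes) = 1 - (45/46)^92 = 0.8676.
By linearity of expectation, E[distinct seen] = 46·(1 - (45/46)^92) = 39.9104.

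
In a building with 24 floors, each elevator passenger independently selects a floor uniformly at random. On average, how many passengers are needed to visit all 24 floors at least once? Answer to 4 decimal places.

The wait to go from k to k+1 distinct floors is geometric with mean 24/(24-k).
E[T] = 24/24 + 24/23 + 24/22 + ... + 24/2 + 24/1 = 24·H_{24}.
H_{24} = 3.77596, so E[T] = 90.62300.

90.6230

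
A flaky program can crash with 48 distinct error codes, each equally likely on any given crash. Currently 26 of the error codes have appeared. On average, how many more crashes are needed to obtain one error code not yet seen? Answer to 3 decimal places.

The number of crashes until the next new error code is geometric with success probability 22/48, so its mean is 48/22.
E = 48/22 = 2.1818.

2.182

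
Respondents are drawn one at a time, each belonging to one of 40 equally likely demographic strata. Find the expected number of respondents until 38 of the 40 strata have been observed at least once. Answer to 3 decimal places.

Going from k to k+1 distinct takes a geometric number of respondents with mean 40/(40-k).
Sum over k = 0,...,37: E = 40/40 + 40/39 + 40/38 + ... + 40/4 + 40/3 = 111.1417.

111.142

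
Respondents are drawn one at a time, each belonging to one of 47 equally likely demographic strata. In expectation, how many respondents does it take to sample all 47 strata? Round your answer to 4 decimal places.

Split into phases: going from k distinct to k+1 distinct takes on average 47/(47-k) respondents.
E[T] = 47/47 + 47/46 + 47/45 + ... + 47/2 + 47/1 = 47·H_{47}.
H_{47} = 4.43796, so E[T] = 208.58430.

208.5843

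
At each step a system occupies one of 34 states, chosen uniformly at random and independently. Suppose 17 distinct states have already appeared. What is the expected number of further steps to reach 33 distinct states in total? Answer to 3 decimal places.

82.945

The wait to go from k to k+1 distinct states is geometric with mean 34/(34-k).
Sum over k = 17,...,32: E = 34/17 + 34/16 + 34/15 + ... + 34/3 + 34/2 = 82.9448.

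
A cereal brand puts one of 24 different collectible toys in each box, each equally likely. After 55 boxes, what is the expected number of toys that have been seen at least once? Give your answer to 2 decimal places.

For each toy, P(seen in 55 boxes) = 1 - (23/24)^55 = 0.904.
By linearity of expectation, E[distinct seen] = 24·(1 - (23/24)^55) = 21.690.

21.69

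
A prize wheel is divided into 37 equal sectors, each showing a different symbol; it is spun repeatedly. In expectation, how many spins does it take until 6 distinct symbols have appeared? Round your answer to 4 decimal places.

6.4506

With k distinct symbols already seen, the next new one arrives after an expected 37/(37-k) spins.
Sum over k = 0,...,5: E = 37/37 + 37/36 + 37/35 + 37/34 + 37/33 + 37/32 = 6.45062.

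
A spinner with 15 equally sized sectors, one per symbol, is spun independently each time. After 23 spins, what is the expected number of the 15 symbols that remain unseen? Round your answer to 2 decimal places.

3.07

For each symbol, P(unseen after 23) = (14/15)^23 = 0.205.
By linearity of expectation, E[unseen] = 15·(14/15)^23 = 3.069.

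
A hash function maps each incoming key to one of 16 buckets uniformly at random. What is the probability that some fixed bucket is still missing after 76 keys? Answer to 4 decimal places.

On each key the fixed bucket fails to appear with probability 15/16.
P(still missing after 76) = (15/16)^76 = 0.00741.

0.0074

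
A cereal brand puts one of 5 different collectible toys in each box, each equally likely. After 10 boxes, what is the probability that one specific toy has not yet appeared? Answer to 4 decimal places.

0.1074

On each box the fixed toy fails to appear with probability 4/5.
P(still missing after 10) = (4/5)^10 = 0.10737.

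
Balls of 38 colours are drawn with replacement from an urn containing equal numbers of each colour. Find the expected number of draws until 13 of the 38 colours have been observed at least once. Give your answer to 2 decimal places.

15.65

With k distinct colours already seen, the next new one arrives after an expected 38/(38-k) draws.
Sum over k = 0,...,12: E = 38/38 + 38/37 + 38/36 + ... + 38/27 + 38/26 = 15.654.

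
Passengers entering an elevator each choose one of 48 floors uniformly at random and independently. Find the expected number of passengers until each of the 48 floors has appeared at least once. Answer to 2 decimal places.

Split into phases: going from k distinct to k+1 distinct takes on average 48/(48-k) passengers.
E[T] = 48/48 + 48/47 + 48/46 + ... + 48/2 + 48/1 = 48·H_{48}.
H_{48} = 4.459, so E[T] = 214.022.

214.02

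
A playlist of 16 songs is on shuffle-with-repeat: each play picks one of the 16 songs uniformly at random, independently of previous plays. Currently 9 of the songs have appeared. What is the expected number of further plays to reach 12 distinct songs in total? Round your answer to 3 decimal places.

8.152

The wait to go from k to k+1 distinct songs is geometric with mean 16/(16-k).
Sum over k = 9,...,11: E = 16/7 + 16/6 + 16/5 = 8.1524.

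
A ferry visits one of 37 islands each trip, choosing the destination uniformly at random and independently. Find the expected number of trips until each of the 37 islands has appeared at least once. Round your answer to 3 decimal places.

Split into phases: going from k distinct to k+1 distinct takes on average 37/(37-k) trips.
E[T] = 37/37 + 37/36 + 37/35 + ... + 37/2 + 37/1 = 37·H_{37}.
H_{37} = 4.2016, so E[T] = 155.4587.

155.459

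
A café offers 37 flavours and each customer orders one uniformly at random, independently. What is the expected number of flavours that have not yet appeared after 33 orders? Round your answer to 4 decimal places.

14.9805

For each flavour, P(unseen after 33) = (36/37)^33 = 0.40488.
By linearity of expectation, E[unseen] = 37·(36/37)^33 = 14.98054.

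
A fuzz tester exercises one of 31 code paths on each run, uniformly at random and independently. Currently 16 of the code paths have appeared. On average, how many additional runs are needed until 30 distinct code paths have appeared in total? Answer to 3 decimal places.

71.865

From k distinct to k+1 distinct takes on average 31/(31-k) runs.
Sum over k = 16,...,29: E = 31/15 + 31/14 + 31/13 + ... + 31/3 + 31/2 = 71.8651.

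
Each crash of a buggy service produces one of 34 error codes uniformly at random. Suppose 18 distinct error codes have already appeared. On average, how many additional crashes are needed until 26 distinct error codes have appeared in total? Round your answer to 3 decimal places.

With k distinct error codes already seen, the next new one takes an expected 34/(34-k) crashes.
Sum over k = 18,...,25: E = 34/16 + 34/15 + 34/14 + ... + 34/10 + 34/9 = 22.5376.

22.538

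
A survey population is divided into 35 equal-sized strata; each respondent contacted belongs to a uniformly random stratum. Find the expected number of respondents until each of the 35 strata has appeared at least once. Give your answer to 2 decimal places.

145.14

The wait to go from k to k+1 distinct strata is geometric with mean 35/(35-k).
E[T] = 35/35 + 35/34 + 35/33 + ... + 35/2 + 35/1 = 35·H_{35}.
H_{35} = 4.147, so E[T] = 145.137.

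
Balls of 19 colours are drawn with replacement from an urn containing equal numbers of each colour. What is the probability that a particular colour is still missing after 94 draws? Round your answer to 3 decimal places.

0.006

Each draw misses the fixed colour with probability (19-1)/19 = 18/19, independently.
P(still missing after 94) = (18/19)^94 = 0.0062.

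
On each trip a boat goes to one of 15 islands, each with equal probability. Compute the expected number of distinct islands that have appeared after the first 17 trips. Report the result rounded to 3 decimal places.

10.358

For each island, P(seen in 17 trips) = 1 - (14/15)^17 = 0.6905.
By linearity of expectation, E[distinct seen] = 15·(1 - (14/15)^17) = 10.3579.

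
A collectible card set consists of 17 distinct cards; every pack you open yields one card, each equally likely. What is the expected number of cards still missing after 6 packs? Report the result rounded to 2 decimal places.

For each card, P(unseen after 6) = (16/17)^6 = 0.695.
By linearity of expectation, E[unseen] = 17·(16/17)^6 = 11.816.

11.82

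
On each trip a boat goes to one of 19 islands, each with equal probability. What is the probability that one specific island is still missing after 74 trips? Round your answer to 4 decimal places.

0.0183

Each trip misses the fixed island with probability (19-1)/19 = 18/19, independently.
P(still missing after 74) = (18/19)^74 = 0.01830.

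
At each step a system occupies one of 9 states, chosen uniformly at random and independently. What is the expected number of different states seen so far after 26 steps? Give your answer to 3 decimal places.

For each state, P(seen in 26 steps) = 1 - (8/9)^26 = 0.9532.
By linearity of expectation, E[distinct seen] = 9·(1 - (8/9)^26) = 8.5790.

8.579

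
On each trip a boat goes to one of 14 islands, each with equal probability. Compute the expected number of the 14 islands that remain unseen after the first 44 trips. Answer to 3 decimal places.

For each island, P(unseen after 44) = (13/14)^44 = 0.0384.
By linearity of expectation, E[unseen] = 14·(13/14)^44 = 0.5370.

0.537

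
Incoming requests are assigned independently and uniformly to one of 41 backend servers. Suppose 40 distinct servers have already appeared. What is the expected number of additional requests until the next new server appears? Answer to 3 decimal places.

The number of requests until the next new server is geometric with success probability 1/41, so its mean is 41/1.
E = 41/1 = 41.0000.

41.000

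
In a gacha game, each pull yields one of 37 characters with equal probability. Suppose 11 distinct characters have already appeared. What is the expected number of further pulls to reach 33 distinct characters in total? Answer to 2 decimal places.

65.53

The wait to go from k to k+1 distinct characters is geometric with mean 37/(37-k).
Sum over k = 11,...,32: E = 37/26 + 37/25 + 37/24 + ... + 37/6 + 37/5 = 65.530.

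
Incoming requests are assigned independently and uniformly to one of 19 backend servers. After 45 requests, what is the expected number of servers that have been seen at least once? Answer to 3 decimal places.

17.332

For each server, P(seen in 45 requests) = 1 - (18/19)^45 = 0.9122.
By linearity of expectation, E[distinct seen] = 19·(1 - (18/19)^45) = 17.3324.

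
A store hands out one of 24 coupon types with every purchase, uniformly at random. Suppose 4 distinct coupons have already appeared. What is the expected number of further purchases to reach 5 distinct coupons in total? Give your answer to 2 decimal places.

With k distinct coupons already seen, the next new one takes an expected 24/(24-k) purchases.
Only the k = 4 term is needed: E = 24/20 = 1.200.

1.20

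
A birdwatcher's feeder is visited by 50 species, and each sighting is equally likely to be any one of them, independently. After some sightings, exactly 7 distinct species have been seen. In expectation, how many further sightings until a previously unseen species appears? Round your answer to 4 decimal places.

1.1628

The number of sightings until the next new species is geometric with success probability 43/50, so its mean is 50/43.
E = 50/43 = 1.16279.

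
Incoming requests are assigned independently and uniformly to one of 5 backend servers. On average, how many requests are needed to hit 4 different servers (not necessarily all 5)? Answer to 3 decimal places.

6.417

Going from k to k+1 distinct takes a geometric number of requests with mean 5/(5-k).
Sum over k = 0,...,3: E = 5/5 + 5/4 + 5/3 + 5/2 = 6.4167.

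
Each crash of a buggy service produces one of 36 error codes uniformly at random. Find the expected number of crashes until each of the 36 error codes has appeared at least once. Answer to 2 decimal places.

150.28

The wait to go from k to k+1 distinct error codes is geometric with mean 36/(36-k).
E[T] = 36/36 + 36/35 + 36/34 + ... + 36/2 + 36/1 = 36·H_{36}.
H_{36} = 4.175, so E[T] = 150.284.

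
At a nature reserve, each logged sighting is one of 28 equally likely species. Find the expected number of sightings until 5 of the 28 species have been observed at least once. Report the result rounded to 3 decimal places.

Going from k to k+1 distinct takes a geometric number of sightings with mean 28/(28-k).
Sum over k = 0,...,4: E = 28/28 + 28/27 + 28/26 + 28/25 + 28/24 = 5.4006.

5.401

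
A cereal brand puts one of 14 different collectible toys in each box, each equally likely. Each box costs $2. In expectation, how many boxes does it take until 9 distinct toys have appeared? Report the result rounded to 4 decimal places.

13.5552

With k distinct toys already seen, the next new one arrives after an expected 14/(14-k) boxes.
Sum over k = 0,...,8: E = 14/14 + 14/13 + 14/12 + ... + 14/7 + 14/6 = 13.55521.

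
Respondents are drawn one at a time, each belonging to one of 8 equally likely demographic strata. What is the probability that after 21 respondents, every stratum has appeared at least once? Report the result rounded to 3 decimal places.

By inclusion–exclusion over which strata are missing,
P(all seen) = Σ_{j=0}^{8} (-1)^j C(8,j)((8-j)/8)^21
= 1.0000 - 0.4845 + 0.0666 - 0.0029 + 0.0000 - 0.0000 + 0.0000 - 0.0000 + 0.0000
= 0.5793.

0.579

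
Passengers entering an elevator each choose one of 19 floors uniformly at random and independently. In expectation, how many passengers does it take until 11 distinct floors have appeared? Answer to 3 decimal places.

15.768

Going from k to k+1 distinct takes a geometric number of passengers with mean 19/(19-k).
Sum over k = 0,...,10: E = 19/19 + 19/18 + 19/17 + ... + 19/10 + 19/9 = 15.7678.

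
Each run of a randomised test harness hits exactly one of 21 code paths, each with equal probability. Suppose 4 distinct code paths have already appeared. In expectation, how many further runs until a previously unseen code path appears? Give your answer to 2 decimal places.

1.24

Each run yields a new code path with probability (21-4)/21 = 17/21, so the wait is geometric with mean 21/17.
E = 21/17 = 1.235.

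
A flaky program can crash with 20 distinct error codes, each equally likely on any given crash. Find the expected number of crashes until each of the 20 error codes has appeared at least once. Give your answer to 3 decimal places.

After k distinct error codes have appeared, the next crash gives a new one with probability (20-k)/20, so the expected wait for the (k+1)-th is 20/(20-k).
E[T] = 20/20 + 20/19 + 20/18 + ... + 20/2 + 20/1 = 20·H_{20}.
H_{20} = 3.5977, so E[T] = 71.9548.

71.955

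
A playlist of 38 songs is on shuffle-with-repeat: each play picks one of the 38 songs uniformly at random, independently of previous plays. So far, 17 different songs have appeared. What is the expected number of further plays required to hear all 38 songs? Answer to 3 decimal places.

138.524

From k distinct to k+1 distinct takes on average 38/(38-k) plays.
Sum over k = 17,...,37: E = 38/21 + 38/20 + 38/19 + ... + 38/2 + 38/1 = 138.5236.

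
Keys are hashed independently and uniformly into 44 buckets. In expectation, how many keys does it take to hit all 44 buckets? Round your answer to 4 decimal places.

192.3999

Split into phases: going from k distinct to k+1 distinct takes on average 44/(44-k) keys.
E[T] = 44/44 + 44/43 + 44/42 + ... + 44/2 + 44/1 = 44·H_{44}.
H_{44} = 4.37273, so E[T] = 192.39994.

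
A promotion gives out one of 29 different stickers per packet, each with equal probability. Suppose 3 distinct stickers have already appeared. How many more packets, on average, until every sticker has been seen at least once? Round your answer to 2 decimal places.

From k distinct to k+1 distinct takes on average 29/(29-k) packets.
Sum over k = 3,...,28: E = 29/26 + 29/25 + 29/24 + ... + 29/2 + 29/1 = 111.778.

111.78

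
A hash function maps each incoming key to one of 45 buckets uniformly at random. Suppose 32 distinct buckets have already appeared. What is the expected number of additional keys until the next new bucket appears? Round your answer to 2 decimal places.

Each key yields a new bucket with probability (45-32)/45 = 13/45, so the wait is geometric with mean 45/13.
E = 45/13 = 3.462.

3.46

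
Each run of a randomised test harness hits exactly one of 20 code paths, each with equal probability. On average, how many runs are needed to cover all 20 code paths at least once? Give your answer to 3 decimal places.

The wait to go from k to k+1 distinct code paths is geometric with mean 20/(20-k).
E[T] = 20/20 + 20/19 + 20/18 + ... + 20/2 + 20/1 = 20·H_{20}.
H_{20} = 3.5977, so E[T] = 71.9548.

71.955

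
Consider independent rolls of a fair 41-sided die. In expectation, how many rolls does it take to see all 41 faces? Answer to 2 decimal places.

176.42

After k distinct faces have appeared, the next roll gives a new one with probability (41-k)/41, so the expected wait for the (k+1)-th is 41/(41-k).
E[T] = 41/41 + 41/40 + 41/39 + ... + 41/2 + 41/1 = 41·H_{41}.
H_{41} = 4.303, so E[T] = 176.420.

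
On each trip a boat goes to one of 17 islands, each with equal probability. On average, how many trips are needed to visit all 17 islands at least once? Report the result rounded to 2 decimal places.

After k distinct islands have appeared, the next trip gives a new one with probability (17-k)/17, so the expected wait for the (k+1)-th is 17/(17-k).
E[T] = 17/17 + 17/16 + 17/15 + ... + 17/2 + 17/1 = 17·H_{17}.
H_{17} = 3.440, so E[T] = 58.472.

58.47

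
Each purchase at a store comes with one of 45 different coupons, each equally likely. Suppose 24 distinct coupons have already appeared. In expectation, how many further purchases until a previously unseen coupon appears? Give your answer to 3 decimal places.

2.143

Each purchase yields a new coupon with probability (45-24)/45 = 21/45, so the wait is geometric with mean 45/21.
E = 45/21 = 2.1429.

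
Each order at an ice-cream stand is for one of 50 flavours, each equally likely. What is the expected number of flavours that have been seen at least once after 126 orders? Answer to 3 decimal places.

For each flavour, P(seen in 126 orders) = 1 - (49/50)^126 = 0.9216.
By linearity of expectation, E[distinct seen] = 50·(1 - (49/50)^126) = 46.0785.

46.078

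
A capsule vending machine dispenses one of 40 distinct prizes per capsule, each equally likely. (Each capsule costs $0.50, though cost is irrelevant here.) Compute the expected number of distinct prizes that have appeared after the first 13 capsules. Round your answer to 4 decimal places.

11.2181

For each prize, P(seen in 13 capsules) = 1 - (39/40)^13 = 0.28045.
By linearity of expectation, E[distinct seen] = 40·(1 - (39/40)^13) = 11.21806.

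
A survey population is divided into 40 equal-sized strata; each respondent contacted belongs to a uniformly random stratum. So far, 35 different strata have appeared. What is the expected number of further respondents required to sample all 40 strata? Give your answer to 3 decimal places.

The wait to go from k to k+1 distinct strata is geometric with mean 40/(40-k).
Sum over k = 35,...,39: E = 40/5 + 40/4 + 40/3 + 40/2 + 40/1 = 91.3333.

91.333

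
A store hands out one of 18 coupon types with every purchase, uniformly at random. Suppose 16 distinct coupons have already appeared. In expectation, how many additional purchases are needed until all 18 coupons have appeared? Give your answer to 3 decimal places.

From k distinct to k+1 distinct takes on average 18/(18-k) purchases.
Sum over k = 16,...,17: E = 18/2 + 18/1 = 27.0000.

27.000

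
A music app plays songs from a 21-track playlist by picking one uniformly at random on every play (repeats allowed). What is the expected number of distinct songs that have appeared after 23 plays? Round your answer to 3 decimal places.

For each song, P(seen in 23 plays) = 1 - (20/21)^23 = 0.6744.
By linearity of expectation, E[distinct seen] = 21·(1 - (20/21)^23) = 14.1630.

14.163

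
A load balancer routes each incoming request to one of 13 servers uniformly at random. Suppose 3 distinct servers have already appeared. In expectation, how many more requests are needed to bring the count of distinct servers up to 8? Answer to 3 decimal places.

8.393

With k distinct servers already seen, the next new one takes an expected 13/(13-k) requests.
Sum over k = 3,...,7: E = 13/10 + 13/9 + 13/8 + 13/7 + 13/6 = 8.3933.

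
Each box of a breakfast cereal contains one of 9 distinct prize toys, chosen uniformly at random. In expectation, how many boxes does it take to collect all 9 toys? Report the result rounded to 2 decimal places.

25.46

After k distinct toys have appeared, the next box gives a new one with probability (9-k)/9, so the expected wait for the (k+1)-th is 9/(9-k).
E[T] = 9/9 + 9/8 + 9/7 + ... + 9/2 + 9/1 = 9·H_{9}.
H_{9} = 2.829, so E[T] = 25.461.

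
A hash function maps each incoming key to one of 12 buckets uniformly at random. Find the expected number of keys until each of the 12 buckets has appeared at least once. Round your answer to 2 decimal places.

After k distinct buckets have appeared, the next key gives a new one with probability (12-k)/12, so the expected wait for the (k+1)-th is 12/(12-k).
E[T] = 12/12 + 12/11 + 12/10 + ... + 12/2 + 12/1 = 12·H_{12}.
H_{12} = 3.103, so E[T] = 37.239.

37.24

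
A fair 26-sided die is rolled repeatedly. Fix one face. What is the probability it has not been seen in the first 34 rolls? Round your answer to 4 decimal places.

0.2636

Each roll misses the fixed face with probability (26-1)/26 = 25/26, independently.
P(still missing after 34) = (25/26)^34 = 0.26355.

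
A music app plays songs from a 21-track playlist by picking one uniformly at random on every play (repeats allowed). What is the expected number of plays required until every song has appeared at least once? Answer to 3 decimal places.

After k distinct songs have appeared, the next play gives a new one with probability (21-k)/21, so the expected wait for the (k+1)-th is 21/(21-k).
E[T] = 21/21 + 21/20 + 21/19 + ... + 21/2 + 21/1 = 21·H_{21}.
H_{21} = 3.6454, so E[T] = 76.5525.

76.553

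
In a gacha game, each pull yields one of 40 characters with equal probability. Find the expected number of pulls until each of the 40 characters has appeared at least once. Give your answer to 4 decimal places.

After k distinct characters have appeared, the next pull gives a new one with probability (40-k)/40, so the expected wait for the (k+1)-th is 40/(40-k).
E[T] = 40/40 + 40/39 + 40/38 + ... + 40/2 + 40/1 = 40·H_{40}.
H_{40} = 4.27854, so E[T] = 171.14172.

171.1417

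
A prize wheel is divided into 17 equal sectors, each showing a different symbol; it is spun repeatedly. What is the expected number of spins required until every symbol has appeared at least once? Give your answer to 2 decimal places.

58.47

After k distinct symbols have appeared, the next spin gives a new one with probability (17-k)/17, so the expected wait for the (k+1)-th is 17/(17-k).
E[T] = 17/17 + 17/16 + 17/15 + ... + 17/2 + 17/1 = 17·H_{17}.
H_{17} = 3.440, so E[T] = 58.472.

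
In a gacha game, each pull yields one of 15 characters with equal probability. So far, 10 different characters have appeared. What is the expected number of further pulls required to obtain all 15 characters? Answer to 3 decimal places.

With k distinct characters already seen, the next new one takes an expected 15/(15-k) pulls.
Sum over k = 10,...,14: E = 15/5 + 15/4 + 15/3 + 15/2 + 15/1 = 34.2500.

34.250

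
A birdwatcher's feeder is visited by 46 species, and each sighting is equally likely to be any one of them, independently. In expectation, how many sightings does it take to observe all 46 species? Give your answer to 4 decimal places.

After k distinct species have appeared, the next sighting gives a new one with probability (46-k)/46, so the expected wait for the (k+1)-th is 46/(46-k).
E[T] = 46/46 + 46/45 + 46/44 + ... + 46/2 + 46/1 = 46·H_{46}.
H_{46} = 4.41669, so E[T] = 203.16761.

203.1676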